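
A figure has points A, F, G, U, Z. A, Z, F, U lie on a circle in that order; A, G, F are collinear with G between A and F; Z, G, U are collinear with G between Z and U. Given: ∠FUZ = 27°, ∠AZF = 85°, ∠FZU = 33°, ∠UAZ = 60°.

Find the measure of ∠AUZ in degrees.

1. ∠FAZ = 27°  [same arc ZF]
2. ∠AFZ = 68°  [△AZF]
3. ∠AUZ = 68°  [same arc AZ]

∠AUZ = 68°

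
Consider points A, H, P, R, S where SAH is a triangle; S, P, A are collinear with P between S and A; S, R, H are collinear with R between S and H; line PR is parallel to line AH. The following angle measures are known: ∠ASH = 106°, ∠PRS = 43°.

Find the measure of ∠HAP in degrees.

∠HAP = 31°

1. ∠PSR = 106°  [P on SA, R on SH]
2. ∠RPS = 31°  [△SPR]
3. ∠APR = 149°  [linear pair at P on SA]
4. ∠HAP = 31°  [PR∥AH, co-interior at A–P]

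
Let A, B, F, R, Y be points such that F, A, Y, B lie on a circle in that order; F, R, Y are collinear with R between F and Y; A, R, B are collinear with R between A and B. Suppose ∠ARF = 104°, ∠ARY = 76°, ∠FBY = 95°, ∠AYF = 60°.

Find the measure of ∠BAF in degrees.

1. ∠FAY = 85°  [cyclic FAYB, opposite ∠A+∠B]
2. ∠AFY = 35°  [△FAY]
3. ∠BAF = 41°  [△FRA]

∠BAF = 41°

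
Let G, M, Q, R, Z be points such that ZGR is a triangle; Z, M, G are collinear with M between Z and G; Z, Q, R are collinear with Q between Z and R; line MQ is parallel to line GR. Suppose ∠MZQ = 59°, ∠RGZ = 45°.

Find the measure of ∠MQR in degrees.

1. ∠GZR = 59°  [M on ZG, Q on ZR]
2. ∠GRZ = 76°  [△ZGR]
3. ∠MQZ = 76°  [MQ∥GR, corresponding at Q]
4. ∠MQR = 104°  [linear pair at Q on ZR]

∠MQR = 104°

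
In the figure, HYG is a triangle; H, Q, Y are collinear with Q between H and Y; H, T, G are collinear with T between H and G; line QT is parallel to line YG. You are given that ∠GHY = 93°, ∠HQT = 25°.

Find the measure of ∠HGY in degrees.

∠HGY = 62°

1. ∠QHT = 93°  [Q on HY, T on HG]
2. ∠HTQ = 62°  [△HQT]
3. ∠HGY = 62°  [QT∥YG, corresponding at T]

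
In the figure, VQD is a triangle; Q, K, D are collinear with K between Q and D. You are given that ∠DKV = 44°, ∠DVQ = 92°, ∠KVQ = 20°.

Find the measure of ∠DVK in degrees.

∠DVK = 72°

1. ∠QKV = 136°  [linear pair at K on QD]
2. ∠KQV = 24°  [△VQK]
3. ∠DQV = 24°  [K on ray QD]
4. ∠QDV = 64°  [△VQD]
5. ∠KDV = 64°  [K on ray DQ]
6. ∠DVK = 72°  [△VKD]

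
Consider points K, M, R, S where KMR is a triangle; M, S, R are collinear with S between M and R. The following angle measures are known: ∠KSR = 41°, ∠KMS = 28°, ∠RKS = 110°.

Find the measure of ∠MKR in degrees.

∠MKR = 123°

1. ∠KRS = 29°  [△KSR]
2. ∠KMR = 28°  [S on ray MR]
3. ∠KRM = 29°  [S on ray RM]
4. ∠MKR = 123°  [△KMR]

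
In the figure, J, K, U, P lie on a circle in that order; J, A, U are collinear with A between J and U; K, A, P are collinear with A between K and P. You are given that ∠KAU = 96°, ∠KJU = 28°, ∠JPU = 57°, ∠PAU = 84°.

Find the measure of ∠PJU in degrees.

∠PJU = 55°

1. ∠KPU = 28°  [same arc KU]
2. ∠JUP = 68°  [△UAP]
3. ∠PJU = 55°  [△JUP]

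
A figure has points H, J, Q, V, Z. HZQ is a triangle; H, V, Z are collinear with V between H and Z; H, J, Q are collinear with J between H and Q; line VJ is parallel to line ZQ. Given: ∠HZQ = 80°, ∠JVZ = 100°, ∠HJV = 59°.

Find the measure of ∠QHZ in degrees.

1. ∠HVJ = 80°  [VJ∥ZQ, corresponding at V]
2. ∠JHV = 41°  [△HVJ]
3. ∠QHZ = 41°  [V on HZ, J on HQ]

∠QHZ = 41°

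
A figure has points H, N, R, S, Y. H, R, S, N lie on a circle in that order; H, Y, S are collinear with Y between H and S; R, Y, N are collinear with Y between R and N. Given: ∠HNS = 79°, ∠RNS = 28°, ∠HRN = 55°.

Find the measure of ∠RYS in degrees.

1. ∠RHS = 28°  [same arc RS]
2. ∠HYR = 97°  [△HYR]
3. ∠RYS = 83°  [linear pair at Y on HS]

∠RYS = 83°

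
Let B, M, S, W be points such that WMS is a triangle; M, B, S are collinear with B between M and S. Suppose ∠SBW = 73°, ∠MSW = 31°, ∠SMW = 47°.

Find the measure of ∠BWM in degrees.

∠BWM = 26°

1. ∠MBW = 107°  [linear pair at B on MS]
2. ∠BMW = 47°  [B on ray MS]
3. ∠BWM = 26°  [△WMB]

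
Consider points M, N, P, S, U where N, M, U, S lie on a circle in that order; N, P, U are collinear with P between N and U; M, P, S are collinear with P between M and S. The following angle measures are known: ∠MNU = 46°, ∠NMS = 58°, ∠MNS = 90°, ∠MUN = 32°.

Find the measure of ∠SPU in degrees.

1. ∠MSU = 46°  [same arc MU]
2. ∠NUS = 58°  [same arc NS]
3. ∠SPU = 76°  [△UPS]

∠SPU = 76°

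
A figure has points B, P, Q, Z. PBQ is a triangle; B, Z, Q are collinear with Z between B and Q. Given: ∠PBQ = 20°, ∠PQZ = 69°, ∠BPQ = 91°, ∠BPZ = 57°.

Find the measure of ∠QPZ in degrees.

1. ∠PBZ = 20°  [Z on ray BQ]
2. ∠BZP = 103°  [△PBZ]
3. ∠PZQ = 77°  [linear pair at Z on BQ]
4. ∠QPZ = 34°  [△PZQ]

∠QPZ = 34°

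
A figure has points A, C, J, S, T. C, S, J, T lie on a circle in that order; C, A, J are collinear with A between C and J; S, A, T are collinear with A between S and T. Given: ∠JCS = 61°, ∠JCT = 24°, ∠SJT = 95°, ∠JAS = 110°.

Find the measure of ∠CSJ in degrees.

1. ∠JST = 24°  [same arc JT]
2. ∠CJS = 46°  [△SAJ]
3. ∠CSJ = 73°  [△CSJ]

∠CSJ = 73°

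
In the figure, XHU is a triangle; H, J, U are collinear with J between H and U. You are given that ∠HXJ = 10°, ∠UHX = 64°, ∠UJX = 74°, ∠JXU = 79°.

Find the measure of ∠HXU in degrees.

1. ∠JUX = 27°  [△XJU]
2. ∠HUX = 27°  [J on ray UH]
3. ∠HXU = 89°  [△XHU]

∠HXU = 89°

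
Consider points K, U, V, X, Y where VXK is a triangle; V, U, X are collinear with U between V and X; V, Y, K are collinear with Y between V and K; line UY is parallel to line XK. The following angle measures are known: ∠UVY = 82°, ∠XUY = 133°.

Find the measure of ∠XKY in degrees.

1. ∠VUY = 47°  [linear pair at U on VX]
2. ∠UYV = 51°  [△VUY]
3. ∠KYU = 129°  [linear pair at Y on VK]
4. ∠XKY = 51°  [UY∥XK, co-interior at K–Y]

∠XKY = 51°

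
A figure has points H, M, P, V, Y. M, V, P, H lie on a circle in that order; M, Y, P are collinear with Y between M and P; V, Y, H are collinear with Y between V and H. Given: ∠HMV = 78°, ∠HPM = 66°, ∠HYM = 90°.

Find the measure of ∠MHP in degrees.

∠MHP = 60°

1. ∠HVM = 66°  [same arc MH]
2. ∠MHV = 36°  [△MVH]
3. ∠HMP = 54°  [△MYH]
4. ∠MHP = 60°  [△MPH]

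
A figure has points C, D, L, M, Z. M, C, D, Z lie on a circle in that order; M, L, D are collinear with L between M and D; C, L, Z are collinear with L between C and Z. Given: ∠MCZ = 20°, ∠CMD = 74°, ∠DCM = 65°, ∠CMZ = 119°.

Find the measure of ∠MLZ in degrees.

∠MLZ = 94°

1. ∠MDZ = 20°  [same arc MZ]
2. ∠CZM = 41°  [△MCZ]
3. ∠DZM = 115°  [cyclic MCDZ, opposite ∠C+∠Z]
4. ∠DMZ = 45°  [△MDZ]
5. ∠MLZ = 94°  [△MLZ]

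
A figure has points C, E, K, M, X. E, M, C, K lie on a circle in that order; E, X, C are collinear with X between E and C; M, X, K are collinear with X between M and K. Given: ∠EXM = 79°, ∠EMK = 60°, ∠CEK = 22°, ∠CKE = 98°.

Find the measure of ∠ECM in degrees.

∠ECM = 57°

1. ∠CXM = 101°  [linear pair at X on EC]
2. ∠CMK = 22°  [same arc CK]
3. ∠ECM = 57°  [△MXC]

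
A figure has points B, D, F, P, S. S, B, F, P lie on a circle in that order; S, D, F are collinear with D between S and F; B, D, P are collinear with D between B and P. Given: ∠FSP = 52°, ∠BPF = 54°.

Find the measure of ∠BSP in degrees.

∠BSP = 106°

1. ∠FBP = 52°  [same arc FP]
2. ∠BFP = 74°  [△BFP]
3. ∠BSP = 106°  [cyclic SBFP, opposite ∠S+∠F]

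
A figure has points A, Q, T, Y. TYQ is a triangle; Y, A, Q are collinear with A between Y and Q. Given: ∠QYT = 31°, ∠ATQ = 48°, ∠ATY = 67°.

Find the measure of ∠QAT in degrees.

∠QAT = 98°

1. ∠AYT = 31°  [A on ray YQ]
2. ∠TAY = 82°  [△TYA]
3. ∠QAT = 98°  [linear pair at A on YQ]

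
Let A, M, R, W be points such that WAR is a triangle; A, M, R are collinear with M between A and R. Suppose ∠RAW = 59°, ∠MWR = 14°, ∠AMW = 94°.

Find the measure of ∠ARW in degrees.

1. ∠RMW = 86°  [linear pair at M on AR]
2. ∠MRW = 80°  [△WMR]
3. ∠ARW = 80°  [M on ray RA]

∠ARW = 80°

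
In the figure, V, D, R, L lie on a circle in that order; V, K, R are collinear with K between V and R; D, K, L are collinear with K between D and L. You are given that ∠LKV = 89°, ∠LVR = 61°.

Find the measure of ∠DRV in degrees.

∠DRV = 30°

1. ∠DKR = 89°  [vertical angles at K]
2. ∠LDR = 61°  [same arc RL]
3. ∠DRV = 30°  [△DKR]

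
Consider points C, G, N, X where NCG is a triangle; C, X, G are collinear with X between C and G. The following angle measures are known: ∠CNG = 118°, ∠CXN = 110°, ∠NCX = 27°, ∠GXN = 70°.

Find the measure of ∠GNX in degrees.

∠GNX = 75°

1. ∠GCN = 27°  [X on ray CG]
2. ∠CGN = 35°  [△NCG]
3. ∠NGX = 35°  [X on ray GC]
4. ∠GNX = 75°  [△NXG]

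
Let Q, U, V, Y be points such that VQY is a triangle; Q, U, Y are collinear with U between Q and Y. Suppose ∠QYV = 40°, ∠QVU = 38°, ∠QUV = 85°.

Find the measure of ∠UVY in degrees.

∠UVY = 45°

1. ∠UYV = 40°  [U on ray YQ]
2. ∠VUY = 95°  [linear pair at U on QY]
3. ∠UVY = 45°  [△VUY]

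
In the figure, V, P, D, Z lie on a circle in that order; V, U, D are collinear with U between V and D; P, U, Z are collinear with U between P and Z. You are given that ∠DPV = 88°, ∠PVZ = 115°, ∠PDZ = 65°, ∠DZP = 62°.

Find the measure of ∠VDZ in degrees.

1. ∠DZV = 92°  [cyclic VPDZ, opposite ∠P+∠Z]
2. ∠DPZ = 53°  [△PDZ]
3. ∠DVZ = 53°  [same arc DZ]
4. ∠VDZ = 35°  [△VDZ]

∠VDZ = 35°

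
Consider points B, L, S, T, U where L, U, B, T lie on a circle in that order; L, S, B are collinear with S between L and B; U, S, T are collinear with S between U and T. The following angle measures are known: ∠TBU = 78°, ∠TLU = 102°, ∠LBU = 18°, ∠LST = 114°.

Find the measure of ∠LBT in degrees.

∠LBT = 60°

1. ∠LTU = 18°  [same arc LU]
2. ∠LUT = 60°  [△LUT]
3. ∠LBT = 60°  [same arc LT]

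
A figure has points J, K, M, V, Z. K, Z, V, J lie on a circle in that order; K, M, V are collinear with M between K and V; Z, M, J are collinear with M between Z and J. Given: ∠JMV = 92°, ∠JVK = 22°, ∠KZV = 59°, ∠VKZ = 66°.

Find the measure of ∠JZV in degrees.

∠JZV = 37°

1. ∠KMZ = 92°  [vertical angles at M]
2. ∠KVZ = 55°  [△KZV]
3. ∠VMZ = 88°  [linear pair at M on KV]
4. ∠JZV = 37°  [△ZMV]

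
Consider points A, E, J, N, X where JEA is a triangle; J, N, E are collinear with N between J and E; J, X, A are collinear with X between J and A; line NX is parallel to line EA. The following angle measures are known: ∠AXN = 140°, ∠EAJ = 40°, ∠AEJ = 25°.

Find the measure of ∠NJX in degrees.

1. ∠JXN = 40°  [linear pair at X on JA]
2. ∠JNX = 25°  [NX∥EA, corresponding at N]
3. ∠NJX = 115°  [△JNX]

∠NJX = 115°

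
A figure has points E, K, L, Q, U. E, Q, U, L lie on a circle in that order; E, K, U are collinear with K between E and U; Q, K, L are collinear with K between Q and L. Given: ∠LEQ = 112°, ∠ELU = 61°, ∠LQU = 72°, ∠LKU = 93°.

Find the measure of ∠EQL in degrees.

∠EQL = 47°

1. ∠LUQ = 68°  [cyclic EQUL, opposite ∠E+∠U]
2. ∠QLU = 40°  [△QUL]
3. ∠EKQ = 93°  [vertical angles at K]
4. ∠QEU = 40°  [same arc QU]
5. ∠EQL = 47°  [△EKQ]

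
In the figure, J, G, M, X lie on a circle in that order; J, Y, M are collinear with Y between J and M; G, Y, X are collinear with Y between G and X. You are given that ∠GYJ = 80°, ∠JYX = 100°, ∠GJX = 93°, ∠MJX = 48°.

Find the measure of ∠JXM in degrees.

1. ∠GXJ = 32°  [△JYX]
2. ∠JGX = 55°  [△JGX]
3. ∠JMX = 55°  [same arc JX]
4. ∠JXM = 77°  [△JMX]

∠JXM = 77°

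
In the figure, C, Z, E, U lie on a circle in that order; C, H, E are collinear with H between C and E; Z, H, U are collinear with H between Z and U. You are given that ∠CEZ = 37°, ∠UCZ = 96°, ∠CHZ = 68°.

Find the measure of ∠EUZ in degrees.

∠EUZ = 65°

1. ∠CUZ = 37°  [same arc CZ]
2. ∠CZU = 47°  [△CZU]
3. ∠EHU = 68°  [vertical angles at H]
4. ∠CEU = 47°  [same arc CU]
5. ∠EUZ = 65°  [△EHU]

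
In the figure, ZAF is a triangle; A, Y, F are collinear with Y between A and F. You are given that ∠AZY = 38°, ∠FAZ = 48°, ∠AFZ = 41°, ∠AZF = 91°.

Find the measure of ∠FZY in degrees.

∠FZY = 53°

1. ∠YAZ = 48°  [Y on ray AF]
2. ∠YFZ = 41°  [Y on ray FA]
3. ∠AYZ = 94°  [△ZAY]
4. ∠FYZ = 86°  [linear pair at Y on AF]
5. ∠FZY = 53°  [△ZYF]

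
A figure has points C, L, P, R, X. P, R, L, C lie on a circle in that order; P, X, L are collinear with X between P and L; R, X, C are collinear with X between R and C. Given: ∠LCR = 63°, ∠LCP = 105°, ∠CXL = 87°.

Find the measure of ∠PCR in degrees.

1. ∠CLP = 30°  [△LXC]
2. ∠CPL = 45°  [△PLC]
3. ∠CXP = 93°  [linear pair at X on PL]
4. ∠PCR = 42°  [△PXC]

∠PCR = 42°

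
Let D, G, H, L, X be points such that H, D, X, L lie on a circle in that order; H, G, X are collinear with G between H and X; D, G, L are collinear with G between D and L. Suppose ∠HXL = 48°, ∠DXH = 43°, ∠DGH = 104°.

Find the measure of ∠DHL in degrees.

1. ∠HDL = 48°  [same arc HL]
2. ∠DLH = 43°  [same arc HD]
3. ∠DHL = 89°  [△HDL]

∠DHL = 89°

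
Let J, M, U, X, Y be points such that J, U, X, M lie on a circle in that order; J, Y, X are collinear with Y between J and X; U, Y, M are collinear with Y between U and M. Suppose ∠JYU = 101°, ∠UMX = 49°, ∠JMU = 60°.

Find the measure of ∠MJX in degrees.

1. ∠MYX = 101°  [vertical angles at Y]
2. ∠JYM = 79°  [linear pair at Y on JX]
3. ∠MJX = 41°  [△JYM]

∠MJX = 41°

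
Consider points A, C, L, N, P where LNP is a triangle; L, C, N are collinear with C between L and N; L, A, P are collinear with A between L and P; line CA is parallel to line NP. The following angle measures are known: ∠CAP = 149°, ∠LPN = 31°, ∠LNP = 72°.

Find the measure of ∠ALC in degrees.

∠ALC = 77°

1. ∠CAL = 31°  [linear pair at A on LP]
2. ∠ACL = 72°  [CA∥NP, corresponding at C]
3. ∠ALC = 77°  [△LCA]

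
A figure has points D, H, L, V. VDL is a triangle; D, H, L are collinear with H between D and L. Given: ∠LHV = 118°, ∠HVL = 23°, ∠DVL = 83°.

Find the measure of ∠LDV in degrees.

1. ∠HLV = 39°  [△VHL]
2. ∠DLV = 39°  [H on ray LD]
3. ∠LDV = 58°  [△VDL]

∠LDV = 58°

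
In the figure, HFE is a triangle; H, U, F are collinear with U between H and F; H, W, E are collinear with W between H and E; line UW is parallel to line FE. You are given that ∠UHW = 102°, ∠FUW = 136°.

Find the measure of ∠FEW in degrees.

∠FEW = 34°

1. ∠HUW = 44°  [linear pair at U on HF]
2. ∠HWU = 34°  [△HUW]
3. ∠EWU = 146°  [linear pair at W on HE]
4. ∠FEW = 34°  [UW∥FE, co-interior at E–W]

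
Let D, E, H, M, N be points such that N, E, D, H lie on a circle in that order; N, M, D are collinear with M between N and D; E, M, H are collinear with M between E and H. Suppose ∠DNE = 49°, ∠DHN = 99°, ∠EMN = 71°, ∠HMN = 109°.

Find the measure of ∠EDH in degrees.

∠EDH = 110°

1. ∠DHE = 49°  [same arc ED]
2. ∠DEN = 81°  [cyclic NEDH, opposite ∠E+∠H]
3. ∠DME = 109°  [linear pair at M on ND]
4. ∠EDN = 50°  [△NED]
5. ∠DEH = 21°  [△EMD]
6. ∠EDH = 110°  [△EDH]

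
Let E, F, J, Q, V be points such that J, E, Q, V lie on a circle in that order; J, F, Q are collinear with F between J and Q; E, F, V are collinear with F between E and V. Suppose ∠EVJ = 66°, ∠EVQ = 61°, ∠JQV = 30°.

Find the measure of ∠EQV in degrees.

1. ∠JEV = 30°  [same arc JV]
2. ∠EJV = 84°  [△JEV]
3. ∠EQV = 96°  [cyclic JEQV, opposite ∠J+∠Q]

∠EQV = 96°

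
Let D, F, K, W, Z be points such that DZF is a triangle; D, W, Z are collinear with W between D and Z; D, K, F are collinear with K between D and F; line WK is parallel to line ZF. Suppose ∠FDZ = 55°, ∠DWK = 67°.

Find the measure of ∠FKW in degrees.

1. ∠KDW = 55°  [W on DZ, K on DF]
2. ∠DKW = 58°  [△DWK]
3. ∠FKW = 122°  [linear pair at K on DF]

∠FKW = 122°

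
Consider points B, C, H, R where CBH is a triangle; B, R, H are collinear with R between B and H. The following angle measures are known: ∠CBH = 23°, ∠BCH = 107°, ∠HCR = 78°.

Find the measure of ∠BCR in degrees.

∠BCR = 29°

1. ∠BHC = 50°  [△CBH]
2. ∠CBR = 23°  [R on ray BH]
3. ∠CHR = 50°  [R on ray HB]
4. ∠CRH = 52°  [△CRH]
5. ∠BRC = 128°  [linear pair at R on BH]
6. ∠BCR = 29°  [△CBR]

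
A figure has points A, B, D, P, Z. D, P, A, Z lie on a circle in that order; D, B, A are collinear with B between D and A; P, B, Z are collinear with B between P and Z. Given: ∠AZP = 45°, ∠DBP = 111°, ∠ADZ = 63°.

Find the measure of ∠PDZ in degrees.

∠PDZ = 108°

1. ∠APZ = 63°  [same arc AZ]
2. ∠PAZ = 72°  [△PAZ]
3. ∠PDZ = 108°  [cyclic DPAZ, opposite ∠D+∠A]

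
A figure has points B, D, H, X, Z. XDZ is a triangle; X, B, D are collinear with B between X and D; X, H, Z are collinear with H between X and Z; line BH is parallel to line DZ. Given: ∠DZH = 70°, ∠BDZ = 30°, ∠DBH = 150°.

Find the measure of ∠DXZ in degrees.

1. ∠DZX = 70°  [H on ray ZX]
2. ∠XDZ = 30°  [B on ray DX]
3. ∠DXZ = 80°  [△XDZ]

∠DXZ = 80°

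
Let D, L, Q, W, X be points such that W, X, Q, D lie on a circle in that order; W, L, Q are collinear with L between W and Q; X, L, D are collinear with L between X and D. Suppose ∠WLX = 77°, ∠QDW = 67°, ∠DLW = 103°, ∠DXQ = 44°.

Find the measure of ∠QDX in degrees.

1. ∠QLX = 103°  [linear pair at L on WQ]
2. ∠QXW = 113°  [cyclic WXQD, opposite ∠X+∠D]
3. ∠WQX = 33°  [△XLQ]
4. ∠QWX = 34°  [△WXQ]
5. ∠QDX = 34°  [same arc XQ]

∠QDX = 34°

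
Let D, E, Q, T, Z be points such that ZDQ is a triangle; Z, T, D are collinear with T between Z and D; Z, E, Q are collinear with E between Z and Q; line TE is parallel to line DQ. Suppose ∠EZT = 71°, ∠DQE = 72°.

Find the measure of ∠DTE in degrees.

∠DTE = 143°

1. ∠DZQ = 71°  [T on ZD, E on ZQ]
2. ∠DQZ = 72°  [E on ray QZ]
3. ∠QDZ = 37°  [△ZDQ]
4. ∠ETZ = 37°  [TE∥DQ, corresponding at T]
5. ∠DTE = 143°  [linear pair at T on ZD]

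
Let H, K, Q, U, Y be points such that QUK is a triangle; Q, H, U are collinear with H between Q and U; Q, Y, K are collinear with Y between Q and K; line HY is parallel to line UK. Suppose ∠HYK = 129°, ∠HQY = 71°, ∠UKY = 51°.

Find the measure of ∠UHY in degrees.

∠UHY = 122°

1. ∠HYQ = 51°  [linear pair at Y on QK]
2. ∠QHY = 58°  [△QHY]
3. ∠UHY = 122°  [linear pair at H on QU]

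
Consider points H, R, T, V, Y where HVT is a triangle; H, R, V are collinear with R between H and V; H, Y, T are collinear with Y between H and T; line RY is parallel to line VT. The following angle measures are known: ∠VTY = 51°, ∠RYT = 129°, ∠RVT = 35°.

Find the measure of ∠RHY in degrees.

∠RHY = 94°

1. ∠HTV = 51°  [Y on ray TH]
2. ∠HVT = 35°  [R on ray VH]
3. ∠THV = 94°  [△HVT]
4. ∠RHY = 94°  [R on HV, Y on HT]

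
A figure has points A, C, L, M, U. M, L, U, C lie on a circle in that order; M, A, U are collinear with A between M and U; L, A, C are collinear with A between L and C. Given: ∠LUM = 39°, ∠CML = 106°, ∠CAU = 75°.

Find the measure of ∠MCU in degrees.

∠MCU = 109°

1. ∠LCM = 39°  [same arc ML]
2. ∠CLM = 35°  [△MLC]
3. ∠CAM = 105°  [linear pair at A on MU]
4. ∠CMU = 36°  [△MAC]
5. ∠CUM = 35°  [same arc MC]
6. ∠MCU = 109°  [△MUC]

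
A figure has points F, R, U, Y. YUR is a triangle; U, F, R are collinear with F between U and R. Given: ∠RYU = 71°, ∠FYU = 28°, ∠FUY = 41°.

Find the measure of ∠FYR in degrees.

1. ∠UFY = 111°  [△YUF]
2. ∠RUY = 41°  [F on ray UR]
3. ∠RFY = 69°  [linear pair at F on UR]
4. ∠URY = 68°  [△YUR]
5. ∠FRY = 68°  [F on ray RU]
6. ∠FYR = 43°  [△YFR]

∠FYR = 43°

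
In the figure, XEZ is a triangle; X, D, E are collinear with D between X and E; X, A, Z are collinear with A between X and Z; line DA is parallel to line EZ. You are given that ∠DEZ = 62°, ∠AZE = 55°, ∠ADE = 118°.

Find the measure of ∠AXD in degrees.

∠AXD = 63°

1. ∠EZX = 55°  [A on ray ZX]
2. ∠ADX = 62°  [linear pair at D on XE]
3. ∠DAX = 55°  [DA∥EZ, corresponding at A]
4. ∠AXD = 63°  [△XDA]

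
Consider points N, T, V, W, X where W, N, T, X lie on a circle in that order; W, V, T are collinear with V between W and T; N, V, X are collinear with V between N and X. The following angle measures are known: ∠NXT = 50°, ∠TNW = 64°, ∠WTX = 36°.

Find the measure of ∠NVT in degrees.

1. ∠NWT = 50°  [same arc NT]
2. ∠WNX = 36°  [same arc WX]
3. ∠NVW = 94°  [△WVN]
4. ∠NVT = 86°  [linear pair at V on WT]

∠NVT = 86°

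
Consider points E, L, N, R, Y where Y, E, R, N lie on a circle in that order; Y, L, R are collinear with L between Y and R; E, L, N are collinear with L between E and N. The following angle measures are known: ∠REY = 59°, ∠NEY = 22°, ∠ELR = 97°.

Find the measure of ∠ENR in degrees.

∠ENR = 75°

1. ∠NRY = 22°  [same arc YN]
2. ∠NLY = 97°  [vertical angles at L]
3. ∠NLR = 83°  [linear pair at L on YR]
4. ∠ENR = 75°  [△RLN]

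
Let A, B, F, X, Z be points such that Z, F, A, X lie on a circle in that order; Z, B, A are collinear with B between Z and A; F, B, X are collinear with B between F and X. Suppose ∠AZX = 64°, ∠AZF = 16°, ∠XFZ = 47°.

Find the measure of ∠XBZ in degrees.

∠XBZ = 63°

1. ∠AXF = 16°  [same arc FA]
2. ∠XAZ = 47°  [same arc ZX]
3. ∠ABX = 117°  [△ABX]
4. ∠XBZ = 63°  [linear pair at B on ZA]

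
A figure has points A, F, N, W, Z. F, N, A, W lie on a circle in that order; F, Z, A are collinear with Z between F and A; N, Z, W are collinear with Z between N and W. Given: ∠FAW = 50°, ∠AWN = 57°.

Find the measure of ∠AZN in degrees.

1. ∠FNW = 50°  [same arc FW]
2. ∠AFN = 57°  [same arc NA]
3. ∠FZN = 73°  [△FZN]
4. ∠AZN = 107°  [linear pair at Z on FA]

∠AZN = 107°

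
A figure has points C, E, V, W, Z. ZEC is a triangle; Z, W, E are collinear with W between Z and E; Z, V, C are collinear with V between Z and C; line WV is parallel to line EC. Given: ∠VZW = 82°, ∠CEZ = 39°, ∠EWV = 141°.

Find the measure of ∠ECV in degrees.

1. ∠CZE = 82°  [W on ZE, V on ZC]
2. ∠ECZ = 59°  [△ZEC]
3. ∠ECV = 59°  [V on ray CZ]

∠ECV = 59°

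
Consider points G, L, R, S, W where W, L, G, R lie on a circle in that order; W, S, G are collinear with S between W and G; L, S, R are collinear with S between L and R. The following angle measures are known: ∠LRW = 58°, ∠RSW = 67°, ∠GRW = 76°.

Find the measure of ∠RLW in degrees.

1. ∠GWR = 55°  [△WSR]
2. ∠RGW = 49°  [△WGR]
3. ∠RLW = 49°  [same arc WR]

∠RLW = 49°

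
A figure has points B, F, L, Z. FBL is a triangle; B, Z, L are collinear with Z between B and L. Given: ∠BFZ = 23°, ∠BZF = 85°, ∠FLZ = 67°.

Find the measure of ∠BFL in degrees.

∠BFL = 41°

1. ∠FBZ = 72°  [△FBZ]
2. ∠BLF = 67°  [Z on ray LB]
3. ∠FBL = 72°  [Z on ray BL]
4. ∠BFL = 41°  [△FBL]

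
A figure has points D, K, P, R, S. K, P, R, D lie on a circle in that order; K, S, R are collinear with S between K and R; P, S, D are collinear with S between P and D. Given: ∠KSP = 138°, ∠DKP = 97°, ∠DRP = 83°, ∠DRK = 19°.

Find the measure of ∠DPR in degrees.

∠DPR = 74°

1. ∠DSR = 138°  [vertical angles at S]
2. ∠PDR = 23°  [△RSD]
3. ∠DPR = 74°  [△PRD]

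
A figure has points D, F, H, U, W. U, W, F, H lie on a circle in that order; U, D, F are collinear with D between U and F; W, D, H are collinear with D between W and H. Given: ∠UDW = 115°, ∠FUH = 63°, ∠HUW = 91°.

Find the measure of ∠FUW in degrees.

1. ∠FWH = 63°  [same arc FH]
2. ∠HFW = 89°  [cyclic UWFH, opposite ∠U+∠F]
3. ∠FHW = 28°  [△WFH]
4. ∠FUW = 28°  [same arc WF]

∠FUW = 28°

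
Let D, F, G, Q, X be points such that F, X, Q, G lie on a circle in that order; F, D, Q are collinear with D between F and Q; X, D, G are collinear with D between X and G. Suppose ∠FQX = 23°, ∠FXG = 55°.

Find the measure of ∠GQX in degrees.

1. ∠FGX = 23°  [same arc FX]
2. ∠GFX = 102°  [△FXG]
3. ∠GQX = 78°  [cyclic FXQG, opposite ∠F+∠Q]

∠GQX = 78°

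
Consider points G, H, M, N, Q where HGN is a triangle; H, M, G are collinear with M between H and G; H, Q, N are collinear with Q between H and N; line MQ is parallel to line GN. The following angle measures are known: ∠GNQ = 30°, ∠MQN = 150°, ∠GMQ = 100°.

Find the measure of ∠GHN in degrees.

∠GHN = 70°

1. ∠HQM = 30°  [linear pair at Q on HN]
2. ∠HMQ = 80°  [linear pair at M on HG]
3. ∠MHQ = 70°  [△HMQ]
4. ∠GHN = 70°  [M on HG, Q on HN]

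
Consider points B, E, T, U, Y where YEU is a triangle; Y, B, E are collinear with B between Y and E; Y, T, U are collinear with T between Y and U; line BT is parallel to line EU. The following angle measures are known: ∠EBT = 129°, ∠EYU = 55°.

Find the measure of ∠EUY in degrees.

1. ∠TBY = 51°  [linear pair at B on YE]
2. ∠BYT = 55°  [B on YE, T on YU]
3. ∠BTY = 74°  [△YBT]
4. ∠EUY = 74°  [BT∥EU, corresponding at T]

∠EUY = 74°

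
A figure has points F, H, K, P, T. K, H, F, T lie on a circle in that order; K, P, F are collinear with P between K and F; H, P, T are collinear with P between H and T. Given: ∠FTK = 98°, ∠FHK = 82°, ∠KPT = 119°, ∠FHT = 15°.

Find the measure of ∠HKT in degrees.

∠HKT = 67°

1. ∠FPH = 119°  [vertical angles at P]
2. ∠FKT = 15°  [same arc FT]
3. ∠HFK = 46°  [△HPF]
4. ∠HPK = 61°  [linear pair at P on KF]
5. ∠HTK = 46°  [△KPT]
6. ∠FKH = 52°  [△KHF]
7. ∠KHT = 67°  [△KPH]
8. ∠HKT = 67°  [△KHT]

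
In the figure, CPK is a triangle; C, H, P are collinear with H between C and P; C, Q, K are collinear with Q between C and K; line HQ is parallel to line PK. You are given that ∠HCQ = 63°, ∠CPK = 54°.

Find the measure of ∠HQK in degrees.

1. ∠KCP = 63°  [H on CP, Q on CK]
2. ∠CKP = 63°  [△CPK]
3. ∠CQH = 63°  [HQ∥PK, corresponding at Q]
4. ∠HQK = 117°  [linear pair at Q on CK]

∠HQK = 117°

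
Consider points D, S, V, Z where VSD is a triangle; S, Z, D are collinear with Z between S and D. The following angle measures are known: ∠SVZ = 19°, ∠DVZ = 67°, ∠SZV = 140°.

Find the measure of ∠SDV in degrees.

1. ∠DZV = 40°  [linear pair at Z on SD]
2. ∠VDZ = 73°  [△VZD]
3. ∠SDV = 73°  [Z on ray DS]

∠SDV = 73°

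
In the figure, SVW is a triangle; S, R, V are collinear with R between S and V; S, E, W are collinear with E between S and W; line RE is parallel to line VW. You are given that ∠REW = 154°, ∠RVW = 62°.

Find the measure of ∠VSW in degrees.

1. ∠RES = 26°  [linear pair at E on SW]
2. ∠SVW = 62°  [R on ray VS]
3. ∠SWV = 26°  [RE∥VW, corresponding at E]
4. ∠VSW = 92°  [△SVW]

∠VSW = 92°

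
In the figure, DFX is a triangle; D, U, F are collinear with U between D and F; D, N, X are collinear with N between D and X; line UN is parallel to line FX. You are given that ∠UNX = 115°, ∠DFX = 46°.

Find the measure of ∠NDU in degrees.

1. ∠DNU = 65°  [linear pair at N on DX]
2. ∠DUN = 46°  [UN∥FX, corresponding at U]
3. ∠NDU = 69°  [△DUN]

∠NDU = 69°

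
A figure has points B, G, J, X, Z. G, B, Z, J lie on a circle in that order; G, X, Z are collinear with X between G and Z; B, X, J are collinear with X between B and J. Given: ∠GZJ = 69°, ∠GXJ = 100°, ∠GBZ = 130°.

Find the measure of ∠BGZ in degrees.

∠BGZ = 31°

1. ∠GBJ = 69°  [same arc GJ]
2. ∠BXZ = 100°  [vertical angles at X]
3. ∠BXG = 80°  [linear pair at X on GZ]
4. ∠BGZ = 31°  [△GXB]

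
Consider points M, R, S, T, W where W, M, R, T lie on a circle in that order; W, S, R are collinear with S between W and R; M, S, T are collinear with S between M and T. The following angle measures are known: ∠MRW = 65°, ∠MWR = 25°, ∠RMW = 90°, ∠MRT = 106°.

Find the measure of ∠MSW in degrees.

∠MSW = 114°

1. ∠MTW = 65°  [same arc WM]
2. ∠MWT = 74°  [cyclic WMRT, opposite ∠W+∠R]
3. ∠TMW = 41°  [△WMT]
4. ∠MSW = 114°  [△WSM]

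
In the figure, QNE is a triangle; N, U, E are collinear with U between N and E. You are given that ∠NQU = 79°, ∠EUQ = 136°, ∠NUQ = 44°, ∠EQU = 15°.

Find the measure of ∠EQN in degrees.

1. ∠QNU = 57°  [△QNU]
2. ∠QEU = 29°  [△QUE]
3. ∠ENQ = 57°  [U on ray NE]
4. ∠NEQ = 29°  [U on ray EN]
5. ∠EQN = 94°  [△QNE]

∠EQN = 94°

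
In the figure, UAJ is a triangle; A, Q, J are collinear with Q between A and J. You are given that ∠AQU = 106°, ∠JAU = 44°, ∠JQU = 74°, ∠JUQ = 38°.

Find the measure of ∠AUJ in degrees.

∠AUJ = 68°

1. ∠QJU = 68°  [△UQJ]
2. ∠AJU = 68°  [Q on ray JA]
3. ∠AUJ = 68°  [△UAJ]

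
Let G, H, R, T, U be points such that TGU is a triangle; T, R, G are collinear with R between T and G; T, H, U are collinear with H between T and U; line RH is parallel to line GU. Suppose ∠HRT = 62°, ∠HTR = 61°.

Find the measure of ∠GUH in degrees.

∠GUH = 57°

1. ∠RHT = 57°  [△TRH]
2. ∠RHU = 123°  [linear pair at H on TU]
3. ∠GUH = 57°  [RH∥GU, co-interior at U–H]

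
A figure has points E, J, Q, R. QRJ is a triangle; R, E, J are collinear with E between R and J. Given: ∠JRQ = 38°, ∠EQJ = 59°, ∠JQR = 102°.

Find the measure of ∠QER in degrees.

1. ∠QJR = 40°  [△QRJ]
2. ∠EJQ = 40°  [E on ray JR]
3. ∠JEQ = 81°  [△QEJ]
4. ∠QER = 99°  [linear pair at E on RJ]

∠QER = 99°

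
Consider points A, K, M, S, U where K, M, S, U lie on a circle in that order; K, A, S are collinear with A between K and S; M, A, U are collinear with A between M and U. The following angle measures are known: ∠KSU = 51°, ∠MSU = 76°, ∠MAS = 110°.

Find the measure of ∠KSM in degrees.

∠KSM = 25°

1. ∠KMU = 51°  [same arc KU]
2. ∠MKU = 104°  [cyclic KMSU, opposite ∠K+∠S]
3. ∠KUM = 25°  [△KMU]
4. ∠KSM = 25°  [same arc KM]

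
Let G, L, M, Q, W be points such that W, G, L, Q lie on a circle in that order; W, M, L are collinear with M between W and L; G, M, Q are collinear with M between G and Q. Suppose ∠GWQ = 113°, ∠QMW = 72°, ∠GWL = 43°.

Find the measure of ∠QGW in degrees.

1. ∠GML = 72°  [vertical angles at M]
2. ∠GMW = 108°  [linear pair at M on WL]
3. ∠QGW = 29°  [△WMG]

∠QGW = 29°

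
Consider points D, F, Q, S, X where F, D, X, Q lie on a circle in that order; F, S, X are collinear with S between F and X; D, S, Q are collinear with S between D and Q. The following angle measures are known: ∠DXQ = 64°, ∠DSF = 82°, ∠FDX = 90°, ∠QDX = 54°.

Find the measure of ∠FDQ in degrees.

∠FDQ = 36°

1. ∠DQX = 62°  [△DXQ]
2. ∠DFX = 62°  [same arc DX]
3. ∠FDQ = 36°  [△FSD]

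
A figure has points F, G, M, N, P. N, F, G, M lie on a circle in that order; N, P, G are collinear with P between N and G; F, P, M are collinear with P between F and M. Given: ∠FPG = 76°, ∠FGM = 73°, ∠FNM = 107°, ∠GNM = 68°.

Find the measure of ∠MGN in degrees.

∠MGN = 37°

1. ∠MPN = 76°  [vertical angles at P]
2. ∠GFM = 68°  [same arc GM]
3. ∠GPM = 104°  [linear pair at P on NG]
4. ∠FMG = 39°  [△FGM]
5. ∠MGN = 37°  [△GPM]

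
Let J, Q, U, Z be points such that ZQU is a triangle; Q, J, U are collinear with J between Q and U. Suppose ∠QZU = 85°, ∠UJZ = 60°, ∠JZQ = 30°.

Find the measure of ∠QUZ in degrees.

∠QUZ = 65°

1. ∠QJZ = 120°  [linear pair at J on QU]
2. ∠JQZ = 30°  [△ZQJ]
3. ∠UQZ = 30°  [J on ray QU]
4. ∠QUZ = 65°  [△ZQU]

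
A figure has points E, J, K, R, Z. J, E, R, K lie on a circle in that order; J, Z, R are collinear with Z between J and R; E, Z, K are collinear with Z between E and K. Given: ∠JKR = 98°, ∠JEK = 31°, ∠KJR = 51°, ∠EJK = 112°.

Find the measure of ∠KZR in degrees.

∠KZR = 88°

1. ∠EKJ = 37°  [△JEK]
2. ∠JZK = 92°  [△JZK]
3. ∠KZR = 88°  [linear pair at Z on JR]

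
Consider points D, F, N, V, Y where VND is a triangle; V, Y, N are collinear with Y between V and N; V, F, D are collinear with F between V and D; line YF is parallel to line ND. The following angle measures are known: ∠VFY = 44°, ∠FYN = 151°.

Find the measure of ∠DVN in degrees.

1. ∠FYV = 29°  [linear pair at Y on VN]
2. ∠FVY = 107°  [△VYF]
3. ∠DVN = 107°  [Y on VN, F on VD]

∠DVN = 107°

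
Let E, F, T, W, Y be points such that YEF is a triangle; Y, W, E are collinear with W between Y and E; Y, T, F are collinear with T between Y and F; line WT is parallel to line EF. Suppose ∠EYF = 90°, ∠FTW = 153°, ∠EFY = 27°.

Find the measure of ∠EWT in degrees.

∠EWT = 117°

1. ∠FEY = 63°  [△YEF]
2. ∠TWY = 63°  [WT∥EF, corresponding at W]
3. ∠EWT = 117°  [linear pair at W on YE]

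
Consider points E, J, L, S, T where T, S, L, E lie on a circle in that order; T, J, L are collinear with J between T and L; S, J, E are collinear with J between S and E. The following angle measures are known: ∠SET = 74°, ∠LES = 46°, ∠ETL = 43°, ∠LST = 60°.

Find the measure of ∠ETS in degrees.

1. ∠ESL = 43°  [same arc LE]
2. ∠ELS = 91°  [△SLE]
3. ∠ETS = 89°  [cyclic TSLE, opposite ∠T+∠L]

∠ETS = 89°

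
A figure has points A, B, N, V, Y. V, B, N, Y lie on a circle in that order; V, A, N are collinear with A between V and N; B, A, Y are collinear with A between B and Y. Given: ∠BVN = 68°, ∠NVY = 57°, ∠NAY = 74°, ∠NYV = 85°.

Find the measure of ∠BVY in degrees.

∠BVY = 125°

1. ∠BYN = 68°  [same arc BN]
2. ∠NBY = 57°  [same arc NY]
3. ∠BNY = 55°  [△BNY]
4. ∠BVY = 125°  [cyclic VBNY, opposite ∠V+∠N]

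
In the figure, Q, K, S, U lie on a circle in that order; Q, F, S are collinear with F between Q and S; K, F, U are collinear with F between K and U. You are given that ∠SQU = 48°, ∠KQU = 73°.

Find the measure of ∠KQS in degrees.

1. ∠SKU = 48°  [same arc SU]
2. ∠KSU = 107°  [cyclic QKSU, opposite ∠Q+∠S]
3. ∠KUS = 25°  [△KSU]
4. ∠KQS = 25°  [same arc KS]

∠KQS = 25°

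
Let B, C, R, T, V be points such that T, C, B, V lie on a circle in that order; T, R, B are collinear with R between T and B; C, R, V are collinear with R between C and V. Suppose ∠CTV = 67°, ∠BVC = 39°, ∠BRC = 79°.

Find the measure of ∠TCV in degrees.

∠TCV = 40°

1. ∠BTC = 39°  [same arc CB]
2. ∠CRT = 101°  [linear pair at R on TB]
3. ∠TCV = 40°  [△TRC]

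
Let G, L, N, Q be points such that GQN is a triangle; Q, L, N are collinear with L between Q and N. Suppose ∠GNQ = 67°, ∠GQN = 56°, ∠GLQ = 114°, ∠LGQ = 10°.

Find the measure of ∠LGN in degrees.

1. ∠GNL = 67°  [L on ray NQ]
2. ∠GLN = 66°  [linear pair at L on QN]
3. ∠LGN = 47°  [△GLN]

∠LGN = 47°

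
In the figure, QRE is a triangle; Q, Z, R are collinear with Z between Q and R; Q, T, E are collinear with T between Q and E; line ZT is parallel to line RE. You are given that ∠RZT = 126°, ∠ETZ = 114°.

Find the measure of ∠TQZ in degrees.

1. ∠QZT = 54°  [linear pair at Z on QR]
2. ∠QTZ = 66°  [linear pair at T on QE]
3. ∠TQZ = 60°  [△QZT]

∠TQZ = 60°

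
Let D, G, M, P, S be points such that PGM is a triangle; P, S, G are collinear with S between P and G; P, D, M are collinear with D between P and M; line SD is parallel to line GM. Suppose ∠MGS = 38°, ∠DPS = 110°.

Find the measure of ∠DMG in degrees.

∠DMG = 32°

1. ∠MGP = 38°  [S on ray GP]
2. ∠GPM = 110°  [S on PG, D on PM]
3. ∠GMP = 32°  [△PGM]
4. ∠DMG = 32°  [D on ray MP]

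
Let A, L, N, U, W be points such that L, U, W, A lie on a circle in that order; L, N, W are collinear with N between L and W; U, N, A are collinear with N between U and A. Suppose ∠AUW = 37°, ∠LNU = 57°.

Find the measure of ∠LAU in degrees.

1. ∠ALW = 37°  [same arc WA]
2. ∠ANW = 57°  [vertical angles at N]
3. ∠ANL = 123°  [linear pair at N on LW]
4. ∠LAU = 20°  [△LNA]

∠LAU = 20°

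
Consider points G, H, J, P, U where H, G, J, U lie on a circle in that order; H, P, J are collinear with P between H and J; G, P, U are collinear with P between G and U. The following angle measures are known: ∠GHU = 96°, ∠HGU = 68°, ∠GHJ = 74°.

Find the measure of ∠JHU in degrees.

∠JHU = 22°

1. ∠GJU = 84°  [cyclic HGJU, opposite ∠H+∠J]
2. ∠GUJ = 74°  [same arc GJ]
3. ∠JGU = 22°  [△GJU]
4. ∠JHU = 22°  [same arc JU]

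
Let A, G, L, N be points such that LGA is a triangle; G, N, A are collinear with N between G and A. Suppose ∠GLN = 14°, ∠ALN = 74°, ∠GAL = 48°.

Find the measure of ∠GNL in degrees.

∠GNL = 122°

1. ∠LAN = 48°  [N on ray AG]
2. ∠ANL = 58°  [△LNA]
3. ∠GNL = 122°  [linear pair at N on GA]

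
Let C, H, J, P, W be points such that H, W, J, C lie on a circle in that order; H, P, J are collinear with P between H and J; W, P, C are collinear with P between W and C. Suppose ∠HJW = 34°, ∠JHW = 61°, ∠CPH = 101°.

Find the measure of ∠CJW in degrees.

∠CJW = 74°

1. ∠JCW = 61°  [same arc WJ]
2. ∠JPW = 101°  [vertical angles at P]
3. ∠CWJ = 45°  [△WPJ]
4. ∠CJW = 74°  [△WJC]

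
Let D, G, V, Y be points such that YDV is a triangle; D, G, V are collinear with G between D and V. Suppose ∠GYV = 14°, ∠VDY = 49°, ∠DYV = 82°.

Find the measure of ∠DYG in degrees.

∠DYG = 68°

1. ∠DVY = 49°  [△YDV]
2. ∠GDY = 49°  [G on ray DV]
3. ∠GVY = 49°  [G on ray VD]
4. ∠VGY = 117°  [△YGV]
5. ∠DGY = 63°  [linear pair at G on DV]
6. ∠DYG = 68°  [△YDG]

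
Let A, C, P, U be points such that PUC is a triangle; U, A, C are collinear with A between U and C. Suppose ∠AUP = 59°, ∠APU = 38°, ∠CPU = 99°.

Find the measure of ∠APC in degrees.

1. ∠PAU = 83°  [△PUA]
2. ∠CUP = 59°  [A on ray UC]
3. ∠PCU = 22°  [△PUC]
4. ∠CAP = 97°  [linear pair at A on UC]
5. ∠ACP = 22°  [A on ray CU]
6. ∠APC = 61°  [△PAC]

∠APC = 61°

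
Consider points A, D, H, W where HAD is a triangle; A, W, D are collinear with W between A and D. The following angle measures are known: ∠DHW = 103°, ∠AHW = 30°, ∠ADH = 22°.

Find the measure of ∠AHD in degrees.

1. ∠HDW = 22°  [W on ray DA]
2. ∠DWH = 55°  [△HWD]
3. ∠AWH = 125°  [linear pair at W on AD]
4. ∠HAW = 25°  [△HAW]
5. ∠DAH = 25°  [W on ray AD]
6. ∠AHD = 133°  [△HAD]

∠AHD = 133°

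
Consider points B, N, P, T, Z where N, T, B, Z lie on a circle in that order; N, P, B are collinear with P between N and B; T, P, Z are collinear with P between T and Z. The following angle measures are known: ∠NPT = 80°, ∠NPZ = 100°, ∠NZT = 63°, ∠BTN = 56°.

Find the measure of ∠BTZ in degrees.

1. ∠BPT = 100°  [linear pair at P on NB]
2. ∠NBT = 63°  [same arc NT]
3. ∠BTZ = 17°  [△TPB]

∠BTZ = 17°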